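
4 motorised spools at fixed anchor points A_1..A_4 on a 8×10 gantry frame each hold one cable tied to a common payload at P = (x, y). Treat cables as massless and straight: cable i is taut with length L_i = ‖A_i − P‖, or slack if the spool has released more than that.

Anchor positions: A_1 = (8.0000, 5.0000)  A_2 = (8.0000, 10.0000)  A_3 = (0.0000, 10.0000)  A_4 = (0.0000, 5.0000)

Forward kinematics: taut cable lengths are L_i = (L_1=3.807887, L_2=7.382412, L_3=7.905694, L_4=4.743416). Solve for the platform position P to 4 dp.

circle eqns → linear via eq_j − eq_1; set q_j = A_j·A_j − L_j²
q_1 = 64.0000+25.0000−14.5000 = 74.5000
0.0000·x − 10.0000·y = q_1−q_2 = -35.0000
16.0000·x − 10.0000·y = q_1−q_3 = 37.0000
16.0000·x + 0.0000·y = q_1−q_4 = 72.0000
solve first two rows → x=4.5000, y=3.5000
check cable 4: ‖A_4−P‖² = 22.5000 ≈ L_4² = 22.5000 ✓

(4.5000, 3.5000)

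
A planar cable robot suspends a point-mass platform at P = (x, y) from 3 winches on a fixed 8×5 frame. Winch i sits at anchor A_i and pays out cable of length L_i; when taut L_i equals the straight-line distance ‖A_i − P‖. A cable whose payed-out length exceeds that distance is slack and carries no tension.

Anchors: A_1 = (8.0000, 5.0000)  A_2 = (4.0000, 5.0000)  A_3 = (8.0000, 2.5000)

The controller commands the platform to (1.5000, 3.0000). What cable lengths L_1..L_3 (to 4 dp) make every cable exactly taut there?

cable 1: Δx=6.5000, Δy=2.0000; L_1 = √(Δx²+Δy²) = 6.8007
cable 2: Δx=2.5000, Δy=2.0000; L_2 = √(Δx²+Δy²) = 3.2016
cable 3: Δx=6.5000, Δy=-0.5000; L_3 = √(Δx²+Δy²) = 6.5192

(6.8007, 3.2016, 6.5192)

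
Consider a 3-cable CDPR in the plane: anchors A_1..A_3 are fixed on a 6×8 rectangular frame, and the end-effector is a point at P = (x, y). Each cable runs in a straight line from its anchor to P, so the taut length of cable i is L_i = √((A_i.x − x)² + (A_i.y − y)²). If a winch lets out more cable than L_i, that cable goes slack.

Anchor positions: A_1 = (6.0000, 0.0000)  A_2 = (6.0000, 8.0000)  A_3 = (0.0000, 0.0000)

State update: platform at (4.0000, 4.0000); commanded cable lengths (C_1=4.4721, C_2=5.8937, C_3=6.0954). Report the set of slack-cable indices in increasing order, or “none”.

2, 3

i=1: geometric 4.4721 vs commanded 4.4721 ⇒ taut
i=2: geometric 4.4721 vs commanded 5.8937 ⇒ slack
i=3: geometric 5.6569 vs commanded 6.0954 ⇒ slack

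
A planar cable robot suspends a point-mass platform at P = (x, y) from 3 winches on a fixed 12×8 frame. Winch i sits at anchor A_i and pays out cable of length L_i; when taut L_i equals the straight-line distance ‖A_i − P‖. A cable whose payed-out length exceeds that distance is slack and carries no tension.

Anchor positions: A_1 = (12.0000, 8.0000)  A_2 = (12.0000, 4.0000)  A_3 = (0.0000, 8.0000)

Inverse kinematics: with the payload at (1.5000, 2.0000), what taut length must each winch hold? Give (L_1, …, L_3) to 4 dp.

(12.0934, 10.6888, 6.1847)

L_1 = √((12.0000−1.5000)² + (8.0000−2.0000)²) = 12.0934
L_2 = √((12.0000−1.5000)² + (4.0000−2.0000)²) = 10.6888
L_3 = √((0.0000−1.5000)² + (8.0000−2.0000)²) = 6.1847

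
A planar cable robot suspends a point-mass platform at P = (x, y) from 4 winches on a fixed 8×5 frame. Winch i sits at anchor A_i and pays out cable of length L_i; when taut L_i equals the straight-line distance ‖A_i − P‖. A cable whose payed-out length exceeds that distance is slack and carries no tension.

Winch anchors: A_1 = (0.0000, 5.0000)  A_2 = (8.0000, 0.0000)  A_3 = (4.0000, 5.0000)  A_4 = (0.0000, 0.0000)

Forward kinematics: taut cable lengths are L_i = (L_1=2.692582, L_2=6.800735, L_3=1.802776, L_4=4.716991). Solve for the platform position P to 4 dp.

expand ‖A_i−P‖²=L_i² and subtract eq 1 (c_i ≔ ‖A_i‖²−L_i²)
c_1 = 0.0000+25.0000−7.2500 = 17.7500
eq1−eq2 → [-16.0000  10.0000]·P = 0.0000
eq1−eq3 → [-8.0000  0.0000]·P = -20.0000
eq1−eq4 → [0.0000  10.0000]·P = 40.0000
2×2 solve → P = (2.5000, 4.0000)
check cable 4: ‖A_4−P‖² = 22.2500 ≈ L_4² = 22.2500 ✓

(2.5000, 4.0000)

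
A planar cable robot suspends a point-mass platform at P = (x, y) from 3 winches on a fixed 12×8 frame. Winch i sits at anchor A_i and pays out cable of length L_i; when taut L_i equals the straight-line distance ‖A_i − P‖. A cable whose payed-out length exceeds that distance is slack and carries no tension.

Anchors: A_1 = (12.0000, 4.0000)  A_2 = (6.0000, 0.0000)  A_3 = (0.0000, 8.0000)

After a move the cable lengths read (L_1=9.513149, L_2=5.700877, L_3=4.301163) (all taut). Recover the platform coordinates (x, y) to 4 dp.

(2.5000, 4.5000)

circle eqns → linear via eq_j − eq_1; set k_j = A_j·A_j − L_j²
k_1 = 144.0000+16.0000−90.5000 = 69.5000
12.0000·x + 8.0000·y = k_1−k_2 = 66.0000
24.0000·x − 8.0000·y = k_1−k_3 = 24.0000
solve first two rows → x=2.5000, y=4.5000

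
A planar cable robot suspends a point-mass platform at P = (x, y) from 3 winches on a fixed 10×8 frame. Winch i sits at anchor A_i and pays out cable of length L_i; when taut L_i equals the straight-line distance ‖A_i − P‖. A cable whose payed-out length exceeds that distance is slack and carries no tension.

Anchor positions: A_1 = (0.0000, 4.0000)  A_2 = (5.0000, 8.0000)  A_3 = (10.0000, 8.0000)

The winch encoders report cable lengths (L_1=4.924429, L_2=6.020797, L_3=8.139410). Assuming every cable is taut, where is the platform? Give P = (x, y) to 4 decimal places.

circle eqns → linear via eq_j − eq_1; set c_j = A_j·A_j − L_j²
c_1 = 0.0000+16.0000−24.2500 = -8.2500
-10.0000·x − 8.0000·y = c_1−c_2 = -61.0000
-20.0000·x − 8.0000·y = c_1−c_3 = -106.0000
solve first two rows → x=4.5000, y=2.0000

(4.5000, 2.0000)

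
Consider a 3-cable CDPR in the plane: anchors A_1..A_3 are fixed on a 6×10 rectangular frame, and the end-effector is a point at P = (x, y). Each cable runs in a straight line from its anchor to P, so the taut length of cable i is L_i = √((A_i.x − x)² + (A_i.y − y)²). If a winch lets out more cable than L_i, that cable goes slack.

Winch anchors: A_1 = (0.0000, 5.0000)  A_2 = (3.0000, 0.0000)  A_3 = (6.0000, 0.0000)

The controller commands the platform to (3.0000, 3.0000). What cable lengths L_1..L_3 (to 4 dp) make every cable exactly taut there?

cable 1: Δx=-3.0000, Δy=2.0000; L_1 = √(Δx²+Δy²) = 3.6056
cable 2: Δx=0.0000, Δy=-3.0000; L_2 = √(Δx²+Δy²) = 3.0000
cable 3: Δx=3.0000, Δy=-3.0000; L_3 = √(Δx²+Δy²) = 4.2426

(3.6056, 3.0000, 4.2426)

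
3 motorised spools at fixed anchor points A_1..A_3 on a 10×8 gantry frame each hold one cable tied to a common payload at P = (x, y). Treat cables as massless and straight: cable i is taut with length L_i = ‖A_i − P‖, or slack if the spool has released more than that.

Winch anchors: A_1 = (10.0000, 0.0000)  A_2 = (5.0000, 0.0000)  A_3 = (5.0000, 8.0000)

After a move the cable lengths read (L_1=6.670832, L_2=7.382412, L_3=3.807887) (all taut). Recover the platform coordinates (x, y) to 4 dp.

(8.5000, 6.5000)

circle eqns → linear via eq_j − eq_1; set k_j = A_j·A_j − L_j²
k_1 = 100.0000+0.0000−44.5000 = 55.5000
10.0000·x + 0.0000·y = k_1−k_2 = 85.0000
10.0000·x − 16.0000·y = k_1−k_3 = -19.0000
solve first two rows → x=8.5000, y=6.5000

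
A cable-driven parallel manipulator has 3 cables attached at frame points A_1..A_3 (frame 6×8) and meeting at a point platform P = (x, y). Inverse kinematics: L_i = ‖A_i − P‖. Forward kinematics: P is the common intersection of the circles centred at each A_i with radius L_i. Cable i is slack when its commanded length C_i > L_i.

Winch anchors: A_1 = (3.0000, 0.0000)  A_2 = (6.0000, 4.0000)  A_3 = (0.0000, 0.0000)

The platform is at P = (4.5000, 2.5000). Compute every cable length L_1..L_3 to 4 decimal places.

(2.9155, 2.1213, 5.1478)

cable 1: Δx=-1.5000, Δy=-2.5000; L_1 = √(Δx²+Δy²) = 2.9155
cable 2: Δx=1.5000, Δy=1.5000; L_2 = √(Δx²+Δy²) = 2.1213
cable 3: Δx=-4.5000, Δy=-2.5000; L_3 = √(Δx²+Δy²) = 5.1478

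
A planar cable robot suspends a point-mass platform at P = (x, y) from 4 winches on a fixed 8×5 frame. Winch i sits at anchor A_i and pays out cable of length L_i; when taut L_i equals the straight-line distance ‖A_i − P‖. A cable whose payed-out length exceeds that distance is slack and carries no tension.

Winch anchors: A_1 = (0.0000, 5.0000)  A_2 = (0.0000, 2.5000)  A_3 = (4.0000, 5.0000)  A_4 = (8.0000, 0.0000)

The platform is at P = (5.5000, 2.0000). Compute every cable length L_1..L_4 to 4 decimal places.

L_1 = √((0.0000−5.5000)² + (5.0000−2.0000)²) = 6.2650
L_2 = √((0.0000−5.5000)² + (2.5000−2.0000)²) = 5.5227
L_3 = √((4.0000−5.5000)² + (5.0000−2.0000)²) = 3.3541
L_4 = √((8.0000−5.5000)² + (0.0000−2.0000)²) = 3.2016

(6.2650, 5.5227, 3.3541, 3.2016)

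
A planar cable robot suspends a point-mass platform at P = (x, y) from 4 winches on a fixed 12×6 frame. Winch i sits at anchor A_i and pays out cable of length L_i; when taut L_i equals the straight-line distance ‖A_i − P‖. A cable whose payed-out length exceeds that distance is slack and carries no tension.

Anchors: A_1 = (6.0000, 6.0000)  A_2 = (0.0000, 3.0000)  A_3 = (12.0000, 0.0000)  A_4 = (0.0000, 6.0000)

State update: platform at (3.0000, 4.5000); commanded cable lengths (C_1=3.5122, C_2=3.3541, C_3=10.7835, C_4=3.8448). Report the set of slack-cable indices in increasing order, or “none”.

cable 1: L_1 = ‖A_1−P‖ = 3.3541;  C_1 = 3.5122 → slack
cable 2: L_2 = ‖A_2−P‖ = 3.3541;  C_2 = 3.3541 → taut
cable 3: L_3 = ‖A_3−P‖ = 10.0623;  C_3 = 10.7835 → slack
cable 4: L_4 = ‖A_4−P‖ = 3.3541;  C_4 = 3.8448 → slack

1, 3, 4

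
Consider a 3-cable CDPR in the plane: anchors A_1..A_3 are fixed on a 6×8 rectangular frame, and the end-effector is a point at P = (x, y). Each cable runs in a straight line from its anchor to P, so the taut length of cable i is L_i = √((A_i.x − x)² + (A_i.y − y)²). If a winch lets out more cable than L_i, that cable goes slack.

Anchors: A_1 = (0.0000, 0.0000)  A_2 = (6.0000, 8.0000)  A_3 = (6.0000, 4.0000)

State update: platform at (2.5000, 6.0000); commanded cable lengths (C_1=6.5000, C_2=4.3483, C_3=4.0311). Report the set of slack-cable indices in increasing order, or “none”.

2

i=1: geometric 6.5000 vs commanded 6.5000 ⇒ taut
i=2: geometric 4.0311 vs commanded 4.3483 ⇒ slack
i=3: geometric 4.0311 vs commanded 4.0311 ⇒ taut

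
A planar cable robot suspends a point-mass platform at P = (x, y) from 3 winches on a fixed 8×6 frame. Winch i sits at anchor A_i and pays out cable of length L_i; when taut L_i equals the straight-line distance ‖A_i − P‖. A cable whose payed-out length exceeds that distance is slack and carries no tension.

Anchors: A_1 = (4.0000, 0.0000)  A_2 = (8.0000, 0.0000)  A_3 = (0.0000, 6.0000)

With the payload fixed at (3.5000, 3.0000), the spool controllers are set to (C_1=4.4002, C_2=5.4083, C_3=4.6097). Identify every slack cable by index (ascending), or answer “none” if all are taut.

1

cable 1: L_1 = ‖A_1−P‖ = 3.0414;  C_1 = 4.4002 → slack
cable 2: L_2 = ‖A_2−P‖ = 5.4083;  C_2 = 5.4083 → taut
cable 3: L_3 = ‖A_3−P‖ = 4.6098;  C_3 = 4.6097 → taut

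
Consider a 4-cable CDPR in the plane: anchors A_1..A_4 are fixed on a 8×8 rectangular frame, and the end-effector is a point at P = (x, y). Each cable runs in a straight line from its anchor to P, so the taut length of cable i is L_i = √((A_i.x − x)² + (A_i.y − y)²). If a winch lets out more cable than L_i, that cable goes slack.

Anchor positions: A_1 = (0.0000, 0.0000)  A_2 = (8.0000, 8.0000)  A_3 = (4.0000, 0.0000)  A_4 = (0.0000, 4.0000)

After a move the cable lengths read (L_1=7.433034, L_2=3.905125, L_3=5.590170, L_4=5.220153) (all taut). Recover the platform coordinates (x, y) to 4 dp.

expand ‖A_i−P‖²=L_i² and subtract eq 1 (q_i ≔ ‖A_i‖²−L_i²)
q_1 = 0.0000+0.0000−55.2500 = -55.2500
eq1−eq2 → [-16.0000  -16.0000]·P = -168.0000
eq1−eq3 → [-8.0000  0.0000]·P = -40.0000
eq1−eq4 → [0.0000  -8.0000]·P = -44.0000
2×2 solve → P = (5.0000, 5.5000)
check cable 4: ‖A_4−P‖² = 27.2500 ≈ L_4² = 27.2500 ✓

(5.0000, 5.5000)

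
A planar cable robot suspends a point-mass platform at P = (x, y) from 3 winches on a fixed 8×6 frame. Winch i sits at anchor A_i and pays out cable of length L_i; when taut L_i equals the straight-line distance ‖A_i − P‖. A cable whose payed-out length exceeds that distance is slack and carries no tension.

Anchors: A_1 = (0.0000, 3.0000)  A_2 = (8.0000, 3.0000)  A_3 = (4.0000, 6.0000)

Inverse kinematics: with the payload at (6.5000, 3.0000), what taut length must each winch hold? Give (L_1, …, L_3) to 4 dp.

L_1: Δ = A_1−P = (-6.5000, 0.0000) → ‖Δ‖ = √42.2500 = 6.5000
L_2: Δ = A_2−P = (1.5000, 0.0000) → ‖Δ‖ = √2.2500 = 1.5000
L_3: Δ = A_3−P = (-2.5000, 3.0000) → ‖Δ‖ = √15.2500 = 3.9051

(6.5000, 1.5000, 3.9051)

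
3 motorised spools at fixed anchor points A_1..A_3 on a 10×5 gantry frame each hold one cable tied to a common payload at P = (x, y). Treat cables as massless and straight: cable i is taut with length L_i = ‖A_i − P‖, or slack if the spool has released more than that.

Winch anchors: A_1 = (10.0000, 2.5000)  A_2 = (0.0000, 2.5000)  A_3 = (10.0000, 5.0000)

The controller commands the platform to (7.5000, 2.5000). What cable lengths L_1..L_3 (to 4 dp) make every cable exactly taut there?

cable 1: Δx=2.5000, Δy=0.0000; L_1 = √(Δx²+Δy²) = 2.5000
cable 2: Δx=-7.5000, Δy=0.0000; L_2 = √(Δx²+Δy²) = 7.5000
cable 3: Δx=2.5000, Δy=2.5000; L_3 = √(Δx²+Δy²) = 3.5355

(2.5000, 7.5000, 3.5355)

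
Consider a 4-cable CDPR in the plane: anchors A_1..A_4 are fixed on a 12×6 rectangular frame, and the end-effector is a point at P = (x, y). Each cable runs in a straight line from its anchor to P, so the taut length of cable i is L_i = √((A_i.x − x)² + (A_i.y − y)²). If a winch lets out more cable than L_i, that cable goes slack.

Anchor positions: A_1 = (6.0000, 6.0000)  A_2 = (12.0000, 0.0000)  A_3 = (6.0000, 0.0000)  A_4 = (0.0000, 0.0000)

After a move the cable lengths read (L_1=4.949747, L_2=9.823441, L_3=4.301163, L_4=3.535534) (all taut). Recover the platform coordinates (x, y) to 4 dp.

(2.5000, 2.5000)

circle eqns → linear via eq_j − eq_1; set c_j = A_j·A_j − L_j²
c_1 = 36.0000+36.0000−24.5000 = 47.5000
-12.0000·x + 12.0000·y = c_1−c_2 = 0.0000
0.0000·x + 12.0000·y = c_1−c_3 = 30.0000
12.0000·x + 12.0000·y = c_1−c_4 = 60.0000
solve first two rows → x=2.5000, y=2.5000
check cable 4: ‖A_4−P‖² = 12.5000 ≈ L_4² = 12.5000 ✓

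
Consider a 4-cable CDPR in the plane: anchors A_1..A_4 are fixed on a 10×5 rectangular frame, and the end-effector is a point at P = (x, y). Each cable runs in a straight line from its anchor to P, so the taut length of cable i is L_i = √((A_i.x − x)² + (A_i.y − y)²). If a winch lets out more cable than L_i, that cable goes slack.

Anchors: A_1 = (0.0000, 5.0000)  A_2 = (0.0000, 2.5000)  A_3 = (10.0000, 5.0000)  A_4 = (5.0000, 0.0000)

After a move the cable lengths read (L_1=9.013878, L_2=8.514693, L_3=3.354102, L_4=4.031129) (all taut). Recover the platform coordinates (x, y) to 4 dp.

(8.5000, 2.0000)

each cable: (A_i−P)·(A_i−P) = L_i²; let k_i = ‖A_i‖²−L_i²
k_1 = 0.0000+25.0000−81.2500 = -56.2500
row 1: 0.0000x + 5.0000y = 10.0000  (k_2=-66.2500)
row 2: -20.0000x + 0.0000y = -170.0000  (k_3=113.7500)
row 3: -10.0000x + 10.0000y = -65.0000  (k_4=8.7500)
Cramer on rows 1–2 → x = 8.5000, y = 2.0000
check cable 4: ‖A_4−P‖² = 16.2500 ≈ L_4² = 16.2500 ✓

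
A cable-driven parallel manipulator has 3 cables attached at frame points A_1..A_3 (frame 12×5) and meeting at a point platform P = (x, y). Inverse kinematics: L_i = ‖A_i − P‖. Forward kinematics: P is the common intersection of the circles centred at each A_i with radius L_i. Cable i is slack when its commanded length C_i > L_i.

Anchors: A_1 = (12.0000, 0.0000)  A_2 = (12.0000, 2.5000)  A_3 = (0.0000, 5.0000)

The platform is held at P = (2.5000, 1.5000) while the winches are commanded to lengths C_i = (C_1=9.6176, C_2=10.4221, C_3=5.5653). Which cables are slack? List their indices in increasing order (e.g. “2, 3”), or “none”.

2, 3

cable 1: √((9.5000)²+(-1.5000)²)=9.6177, C_1=9.6176: taut
cable 2: √((9.5000)²+(1.0000)²)=9.5525, C_2=10.4221: slack
cable 3: √((-2.5000)²+(3.5000)²)=4.3012, C_3=5.5653: slack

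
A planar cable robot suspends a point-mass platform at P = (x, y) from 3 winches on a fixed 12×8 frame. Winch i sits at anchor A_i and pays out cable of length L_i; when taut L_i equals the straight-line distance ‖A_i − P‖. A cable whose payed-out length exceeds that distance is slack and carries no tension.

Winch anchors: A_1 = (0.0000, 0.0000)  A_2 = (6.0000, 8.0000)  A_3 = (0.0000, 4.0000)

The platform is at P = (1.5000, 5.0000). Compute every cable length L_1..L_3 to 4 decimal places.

L_1 = √((0.0000−1.5000)² + (0.0000−5.0000)²) = 5.2202
L_2 = √((6.0000−1.5000)² + (8.0000−5.0000)²) = 5.4083
L_3 = √((0.0000−1.5000)² + (4.0000−5.0000)²) = 1.8028

(5.2202, 5.4083, 1.8028)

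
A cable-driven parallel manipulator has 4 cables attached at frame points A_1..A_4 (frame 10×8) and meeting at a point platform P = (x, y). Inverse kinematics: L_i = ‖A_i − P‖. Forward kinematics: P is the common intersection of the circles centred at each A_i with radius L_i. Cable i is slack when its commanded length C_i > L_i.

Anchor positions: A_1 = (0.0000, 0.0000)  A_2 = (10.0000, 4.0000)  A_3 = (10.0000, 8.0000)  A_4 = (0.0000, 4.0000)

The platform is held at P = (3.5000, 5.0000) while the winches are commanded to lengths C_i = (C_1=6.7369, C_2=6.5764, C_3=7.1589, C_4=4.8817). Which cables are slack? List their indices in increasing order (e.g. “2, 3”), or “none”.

cable 1: L_1 = ‖A_1−P‖ = 6.1033;  C_1 = 6.7369 → slack
cable 2: L_2 = ‖A_2−P‖ = 6.5765;  C_2 = 6.5764 → taut
cable 3: L_3 = ‖A_3−P‖ = 7.1589;  C_3 = 7.1589 → taut
cable 4: L_4 = ‖A_4−P‖ = 3.6401;  C_4 = 4.8817 → slack

1, 4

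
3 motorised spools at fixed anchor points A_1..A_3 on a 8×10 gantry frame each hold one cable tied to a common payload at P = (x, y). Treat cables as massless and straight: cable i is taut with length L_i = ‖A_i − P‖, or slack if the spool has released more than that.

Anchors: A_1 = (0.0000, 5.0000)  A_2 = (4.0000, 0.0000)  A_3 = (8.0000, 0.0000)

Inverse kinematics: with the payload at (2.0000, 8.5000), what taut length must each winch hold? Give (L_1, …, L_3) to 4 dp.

L_1: Δ = A_1−P = (-2.0000, -3.5000) → ‖Δ‖ = √16.2500 = 4.0311
L_2: Δ = A_2−P = (2.0000, -8.5000) → ‖Δ‖ = √76.2500 = 8.7321
L_3: Δ = A_3−P = (6.0000, -8.5000) → ‖Δ‖ = √108.2500 = 10.4043

(4.0311, 8.7321, 10.4043)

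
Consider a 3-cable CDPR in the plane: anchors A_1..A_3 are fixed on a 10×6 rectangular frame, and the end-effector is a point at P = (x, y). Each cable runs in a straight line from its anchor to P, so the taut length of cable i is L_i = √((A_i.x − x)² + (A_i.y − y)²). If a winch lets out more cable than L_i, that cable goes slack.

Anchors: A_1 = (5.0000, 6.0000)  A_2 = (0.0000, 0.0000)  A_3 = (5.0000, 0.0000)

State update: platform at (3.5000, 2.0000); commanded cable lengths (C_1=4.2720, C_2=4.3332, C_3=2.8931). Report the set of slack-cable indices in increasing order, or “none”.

2, 3

cable 1: L_1 = ‖A_1−P‖ = 4.2720;  C_1 = 4.2720 → taut
cable 2: L_2 = ‖A_2−P‖ = 4.0311;  C_2 = 4.3332 → slack
cable 3: L_3 = ‖A_3−P‖ = 2.5000;  C_3 = 2.8931 → slack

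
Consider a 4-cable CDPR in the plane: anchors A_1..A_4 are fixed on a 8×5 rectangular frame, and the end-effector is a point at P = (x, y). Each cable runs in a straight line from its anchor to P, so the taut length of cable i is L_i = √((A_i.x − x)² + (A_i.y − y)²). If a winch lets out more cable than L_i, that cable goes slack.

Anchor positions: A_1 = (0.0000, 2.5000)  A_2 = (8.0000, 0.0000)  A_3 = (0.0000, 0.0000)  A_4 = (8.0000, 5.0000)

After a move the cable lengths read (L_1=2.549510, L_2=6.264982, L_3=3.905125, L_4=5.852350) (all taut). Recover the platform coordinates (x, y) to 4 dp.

(2.5000, 3.0000)

circle eqns → linear via eq_j − eq_1; set q_j = A_j·A_j − L_j²
q_1 = 0.0000+6.2500−6.5000 = -0.2500
-16.0000·x + 5.0000·y = q_1−q_2 = -25.0000
0.0000·x + 5.0000·y = q_1−q_3 = 15.0000
-16.0000·x − 5.0000·y = q_1−q_4 = -55.0000
solve first two rows → x=2.5000, y=3.0000
check cable 4: ‖A_4−P‖² = 34.2500 ≈ L_4² = 34.2500 ✓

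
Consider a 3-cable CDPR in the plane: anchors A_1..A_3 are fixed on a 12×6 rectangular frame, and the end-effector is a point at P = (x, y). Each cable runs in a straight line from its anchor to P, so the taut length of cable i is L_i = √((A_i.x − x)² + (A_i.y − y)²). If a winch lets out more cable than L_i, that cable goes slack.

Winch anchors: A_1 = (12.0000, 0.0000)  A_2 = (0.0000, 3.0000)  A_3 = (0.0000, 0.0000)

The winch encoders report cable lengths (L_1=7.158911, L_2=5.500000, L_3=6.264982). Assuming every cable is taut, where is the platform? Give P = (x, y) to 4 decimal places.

(5.5000, 3.0000)

expand ‖A_i−P‖²=L_i² and subtract eq 1 (q_i ≔ ‖A_i‖²−L_i²)
q_1 = 144.0000+0.0000−51.2500 = 92.7500
eq1−eq2 → [24.0000  -6.0000]·P = 114.0000
eq1−eq3 → [24.0000  0.0000]·P = 132.0000
2×2 solve → P = (5.5000, 3.0000)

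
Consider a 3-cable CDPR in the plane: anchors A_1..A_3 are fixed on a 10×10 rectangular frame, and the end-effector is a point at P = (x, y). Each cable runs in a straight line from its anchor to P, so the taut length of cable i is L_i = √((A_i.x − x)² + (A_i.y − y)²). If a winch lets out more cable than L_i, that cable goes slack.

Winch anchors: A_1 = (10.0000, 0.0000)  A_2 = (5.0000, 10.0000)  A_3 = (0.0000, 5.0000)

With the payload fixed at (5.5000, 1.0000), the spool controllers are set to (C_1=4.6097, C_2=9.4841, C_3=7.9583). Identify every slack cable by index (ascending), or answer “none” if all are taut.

cable 1: √((4.5000)²+(-1.0000)²)=4.6098, C_1=4.6097: taut
cable 2: √((-0.5000)²+(9.0000)²)=9.0139, C_2=9.4841: slack
cable 3: √((-5.5000)²+(4.0000)²)=6.8007, C_3=7.9583: slack

2, 3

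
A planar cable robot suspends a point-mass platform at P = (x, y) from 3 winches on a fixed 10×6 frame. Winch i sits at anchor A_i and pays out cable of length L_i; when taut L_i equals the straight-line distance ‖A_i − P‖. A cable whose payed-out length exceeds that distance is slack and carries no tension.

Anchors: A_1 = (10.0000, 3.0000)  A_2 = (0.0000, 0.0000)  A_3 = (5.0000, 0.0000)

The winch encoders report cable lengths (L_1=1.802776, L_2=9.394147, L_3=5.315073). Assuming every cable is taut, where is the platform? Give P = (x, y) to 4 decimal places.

circle eqns → linear via eq_j − eq_1; set q_j = A_j·A_j − L_j²
q_1 = 100.0000+9.0000−3.2500 = 105.7500
20.0000·x + 6.0000·y = q_1−q_2 = 194.0000
10.0000·x + 6.0000·y = q_1−q_3 = 109.0000
solve first two rows → x=8.5000, y=4.0000

(8.5000, 4.0000)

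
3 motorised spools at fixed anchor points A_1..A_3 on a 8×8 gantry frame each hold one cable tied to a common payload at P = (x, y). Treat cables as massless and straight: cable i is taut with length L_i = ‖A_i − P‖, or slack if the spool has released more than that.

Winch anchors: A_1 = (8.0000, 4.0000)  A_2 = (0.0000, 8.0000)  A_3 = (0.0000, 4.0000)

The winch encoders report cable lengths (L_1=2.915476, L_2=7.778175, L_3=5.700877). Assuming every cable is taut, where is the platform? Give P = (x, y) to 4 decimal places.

(5.5000, 2.5000)

circle eqns → linear via eq_j − eq_1; set q_j = A_j·A_j − L_j²
q_1 = 64.0000+16.0000−8.5000 = 71.5000
16.0000·x − 8.0000·y = q_1−q_2 = 68.0000
16.0000·x + 0.0000·y = q_1−q_3 = 88.0000
solve first two rows → x=5.5000, y=2.5000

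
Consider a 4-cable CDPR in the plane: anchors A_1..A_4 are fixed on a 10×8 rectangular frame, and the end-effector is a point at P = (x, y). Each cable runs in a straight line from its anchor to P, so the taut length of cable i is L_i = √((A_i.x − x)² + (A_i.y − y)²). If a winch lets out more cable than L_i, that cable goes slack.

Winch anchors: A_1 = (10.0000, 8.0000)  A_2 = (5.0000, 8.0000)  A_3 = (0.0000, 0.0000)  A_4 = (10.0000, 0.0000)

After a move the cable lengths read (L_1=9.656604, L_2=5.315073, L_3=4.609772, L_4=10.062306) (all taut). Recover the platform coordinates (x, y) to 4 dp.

each cable: (A_i−P)·(A_i−P) = L_i²; let k_i = ‖A_i‖²−L_i²
k_1 = 100.0000+64.0000−93.2500 = 70.7500
row 1: 10.0000x + 0.0000y = 10.0000  (k_2=60.7500)
row 2: 20.0000x + 16.0000y = 92.0000  (k_3=-21.2500)
row 3: 0.0000x + 16.0000y = 72.0000  (k_4=-1.2500)
Cramer on rows 1–2 → x = 1.0000, y = 4.5000
check cable 4: ‖A_4−P‖² = 101.2500 ≈ L_4² = 101.2500 ✓

(1.0000, 4.5000)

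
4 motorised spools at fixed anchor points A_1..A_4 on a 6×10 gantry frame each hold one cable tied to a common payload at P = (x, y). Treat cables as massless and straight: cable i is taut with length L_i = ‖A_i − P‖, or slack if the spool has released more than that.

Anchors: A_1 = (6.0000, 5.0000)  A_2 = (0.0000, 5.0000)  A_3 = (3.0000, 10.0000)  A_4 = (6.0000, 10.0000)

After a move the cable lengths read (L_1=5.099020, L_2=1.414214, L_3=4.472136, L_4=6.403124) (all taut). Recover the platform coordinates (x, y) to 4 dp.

expand ‖A_i−P‖²=L_i² and subtract eq 1 (q_i ≔ ‖A_i‖²−L_i²)
q_1 = 36.0000+25.0000−26.0000 = 35.0000
eq1−eq2 → [12.0000  0.0000]·P = 12.0000
eq1−eq3 → [6.0000  -10.0000]·P = -54.0000
eq1−eq4 → [0.0000  -10.0000]·P = -60.0000
2×2 solve → P = (1.0000, 6.0000)
check cable 4: ‖A_4−P‖² = 41.0000 ≈ L_4² = 41.0000 ✓

(1.0000, 6.0000)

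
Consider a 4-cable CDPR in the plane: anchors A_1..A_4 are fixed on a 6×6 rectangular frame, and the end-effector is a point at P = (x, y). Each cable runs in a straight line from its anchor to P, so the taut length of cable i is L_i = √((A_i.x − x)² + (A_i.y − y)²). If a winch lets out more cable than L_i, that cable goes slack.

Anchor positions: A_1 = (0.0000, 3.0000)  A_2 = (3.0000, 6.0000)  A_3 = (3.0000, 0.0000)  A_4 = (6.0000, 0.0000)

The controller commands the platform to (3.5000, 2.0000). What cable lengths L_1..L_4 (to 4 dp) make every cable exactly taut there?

(3.6401, 4.0311, 2.0616, 3.2016)

L_1 = √((0.0000−3.5000)² + (3.0000−2.0000)²) = 3.6401
L_2 = √((3.0000−3.5000)² + (6.0000−2.0000)²) = 4.0311
L_3 = √((3.0000−3.5000)² + (0.0000−2.0000)²) = 2.0616
L_4 = √((6.0000−3.5000)² + (0.0000−2.0000)²) = 3.2016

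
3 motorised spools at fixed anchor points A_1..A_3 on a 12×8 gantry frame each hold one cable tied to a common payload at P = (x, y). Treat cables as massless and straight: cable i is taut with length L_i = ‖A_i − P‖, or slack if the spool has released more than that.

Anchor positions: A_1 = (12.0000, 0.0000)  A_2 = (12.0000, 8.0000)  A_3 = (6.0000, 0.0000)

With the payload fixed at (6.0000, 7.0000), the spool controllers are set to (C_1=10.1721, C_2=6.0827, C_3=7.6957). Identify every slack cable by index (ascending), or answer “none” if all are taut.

1, 3

i=1: geometric 9.2195 vs commanded 10.1721 ⇒ slack
i=2: geometric 6.0828 vs commanded 6.0827 ⇒ taut
i=3: geometric 7.0000 vs commanded 7.6957 ⇒ slack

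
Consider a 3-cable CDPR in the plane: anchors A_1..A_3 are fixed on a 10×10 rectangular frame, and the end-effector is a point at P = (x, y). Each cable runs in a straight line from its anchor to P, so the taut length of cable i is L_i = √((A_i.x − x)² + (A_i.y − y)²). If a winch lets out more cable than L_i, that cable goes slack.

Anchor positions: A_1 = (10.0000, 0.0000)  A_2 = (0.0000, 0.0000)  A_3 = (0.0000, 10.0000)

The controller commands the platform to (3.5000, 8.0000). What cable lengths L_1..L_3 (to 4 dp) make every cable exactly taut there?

L_1: Δ = A_1−P = (6.5000, -8.0000) → ‖Δ‖ = √106.2500 = 10.3078
L_2: Δ = A_2−P = (-3.5000, -8.0000) → ‖Δ‖ = √76.2500 = 8.7321
L_3: Δ = A_3−P = (-3.5000, 2.0000) → ‖Δ‖ = √16.2500 = 4.0311

(10.3078, 8.7321, 4.0311)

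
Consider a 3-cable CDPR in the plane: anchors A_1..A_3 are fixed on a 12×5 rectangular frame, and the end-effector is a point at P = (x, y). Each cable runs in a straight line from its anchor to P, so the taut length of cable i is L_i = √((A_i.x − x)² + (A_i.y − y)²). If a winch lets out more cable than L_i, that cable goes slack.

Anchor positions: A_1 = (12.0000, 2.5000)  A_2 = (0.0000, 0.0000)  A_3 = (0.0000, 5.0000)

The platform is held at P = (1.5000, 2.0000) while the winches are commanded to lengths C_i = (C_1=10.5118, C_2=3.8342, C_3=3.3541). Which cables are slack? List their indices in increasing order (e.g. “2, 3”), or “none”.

2

cable 1: L_1 = ‖A_1−P‖ = 10.5119;  C_1 = 10.5118 → taut
cable 2: L_2 = ‖A_2−P‖ = 2.5000;  C_2 = 3.8342 → slack
cable 3: L_3 = ‖A_3−P‖ = 3.3541;  C_3 = 3.3541 → taut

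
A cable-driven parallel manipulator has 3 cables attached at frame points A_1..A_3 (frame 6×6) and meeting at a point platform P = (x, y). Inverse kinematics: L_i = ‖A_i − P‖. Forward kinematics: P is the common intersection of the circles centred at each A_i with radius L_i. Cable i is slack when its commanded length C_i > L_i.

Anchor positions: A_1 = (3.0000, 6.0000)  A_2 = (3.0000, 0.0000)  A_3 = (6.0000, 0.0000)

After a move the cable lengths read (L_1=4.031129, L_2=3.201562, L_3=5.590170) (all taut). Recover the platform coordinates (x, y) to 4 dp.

(1.0000, 2.5000)

expand ‖A_i−P‖²=L_i² and subtract eq 1 (k_i ≔ ‖A_i‖²−L_i²)
k_1 = 9.0000+36.0000−16.2500 = 28.7500
eq1−eq2 → [0.0000  12.0000]·P = 30.0000
eq1−eq3 → [-6.0000  12.0000]·P = 24.0000
2×2 solve → P = (1.0000, 2.5000)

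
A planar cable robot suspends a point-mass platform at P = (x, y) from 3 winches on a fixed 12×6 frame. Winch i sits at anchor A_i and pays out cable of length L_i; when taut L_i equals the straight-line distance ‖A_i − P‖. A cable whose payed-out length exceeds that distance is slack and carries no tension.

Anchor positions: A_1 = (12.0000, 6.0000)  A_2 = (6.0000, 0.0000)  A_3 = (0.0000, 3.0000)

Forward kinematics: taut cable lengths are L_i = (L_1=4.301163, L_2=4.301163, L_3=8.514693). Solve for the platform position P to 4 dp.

circle eqns → linear via eq_j − eq_1; set q_j = A_j·A_j − L_j²
q_1 = 144.0000+36.0000−18.5000 = 161.5000
12.0000·x + 12.0000·y = q_1−q_2 = 144.0000
24.0000·x + 6.0000·y = q_1−q_3 = 225.0000
solve first two rows → x=8.5000, y=3.5000

(8.5000, 3.5000)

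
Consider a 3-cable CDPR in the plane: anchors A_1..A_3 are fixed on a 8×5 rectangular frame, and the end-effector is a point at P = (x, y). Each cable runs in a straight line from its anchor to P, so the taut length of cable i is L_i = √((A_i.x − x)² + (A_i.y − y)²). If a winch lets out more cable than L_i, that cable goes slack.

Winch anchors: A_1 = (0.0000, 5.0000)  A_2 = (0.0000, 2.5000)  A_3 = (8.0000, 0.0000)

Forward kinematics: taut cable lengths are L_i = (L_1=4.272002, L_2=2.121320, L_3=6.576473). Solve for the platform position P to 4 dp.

(1.5000, 1.0000)

each cable: (A_i−P)·(A_i−P) = L_i²; let k_i = ‖A_i‖²−L_i²
k_1 = 0.0000+25.0000−18.2500 = 6.7500
row 1: 0.0000x + 5.0000y = 5.0000  (k_2=1.7500)
row 2: -16.0000x + 10.0000y = -14.0000  (k_3=20.7500)
Cramer on rows 1–2 → x = 1.5000, y = 1.0000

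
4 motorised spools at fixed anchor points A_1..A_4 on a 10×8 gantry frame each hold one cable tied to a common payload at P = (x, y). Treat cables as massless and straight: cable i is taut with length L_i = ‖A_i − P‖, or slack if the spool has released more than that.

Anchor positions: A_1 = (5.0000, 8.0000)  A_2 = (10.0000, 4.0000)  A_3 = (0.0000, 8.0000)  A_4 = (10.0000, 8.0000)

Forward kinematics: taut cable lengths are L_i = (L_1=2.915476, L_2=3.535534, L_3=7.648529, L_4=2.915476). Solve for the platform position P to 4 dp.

circle eqns → linear via eq_j − eq_1; set k_j = A_j·A_j − L_j²
k_1 = 25.0000+64.0000−8.5000 = 80.5000
-10.0000·x + 8.0000·y = k_1−k_2 = -23.0000
10.0000·x + 0.0000·y = k_1−k_3 = 75.0000
-10.0000·x + 0.0000·y = k_1−k_4 = -75.0000
solve first two rows → x=7.5000, y=6.5000
check cable 4: ‖A_4−P‖² = 8.5000 ≈ L_4² = 8.5000 ✓

(7.5000, 6.5000)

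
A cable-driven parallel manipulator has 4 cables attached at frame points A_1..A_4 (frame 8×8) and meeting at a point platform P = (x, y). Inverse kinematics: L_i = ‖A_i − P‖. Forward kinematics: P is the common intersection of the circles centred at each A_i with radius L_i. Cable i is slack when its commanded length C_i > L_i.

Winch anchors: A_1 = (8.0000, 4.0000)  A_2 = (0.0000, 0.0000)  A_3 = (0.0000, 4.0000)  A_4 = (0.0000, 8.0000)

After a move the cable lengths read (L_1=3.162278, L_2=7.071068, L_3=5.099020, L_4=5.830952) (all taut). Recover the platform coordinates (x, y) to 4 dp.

(5.0000, 5.0000)

expand ‖A_i−P‖²=L_i² and subtract eq 1 (q_i ≔ ‖A_i‖²−L_i²)
q_1 = 64.0000+16.0000−10.0000 = 70.0000
eq1−eq2 → [16.0000  8.0000]·P = 120.0000
eq1−eq3 → [16.0000  0.0000]·P = 80.0000
eq1−eq4 → [16.0000  -8.0000]·P = 40.0000
2×2 solve → P = (5.0000, 5.0000)
check cable 4: ‖A_4−P‖² = 34.0000 ≈ L_4² = 34.0000 ✓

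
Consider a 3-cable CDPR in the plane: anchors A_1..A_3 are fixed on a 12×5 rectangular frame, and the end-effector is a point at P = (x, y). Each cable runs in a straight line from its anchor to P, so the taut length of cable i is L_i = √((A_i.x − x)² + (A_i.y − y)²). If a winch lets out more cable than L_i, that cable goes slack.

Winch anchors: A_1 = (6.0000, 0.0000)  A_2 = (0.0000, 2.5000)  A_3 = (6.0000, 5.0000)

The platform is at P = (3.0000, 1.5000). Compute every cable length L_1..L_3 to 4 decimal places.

(3.3541, 3.1623, 4.6098)

cable 1: Δx=3.0000, Δy=-1.5000; L_1 = √(Δx²+Δy²) = 3.3541
cable 2: Δx=-3.0000, Δy=1.0000; L_2 = √(Δx²+Δy²) = 3.1623
cable 3: Δx=3.0000, Δy=3.5000; L_3 = √(Δx²+Δy²) = 4.6098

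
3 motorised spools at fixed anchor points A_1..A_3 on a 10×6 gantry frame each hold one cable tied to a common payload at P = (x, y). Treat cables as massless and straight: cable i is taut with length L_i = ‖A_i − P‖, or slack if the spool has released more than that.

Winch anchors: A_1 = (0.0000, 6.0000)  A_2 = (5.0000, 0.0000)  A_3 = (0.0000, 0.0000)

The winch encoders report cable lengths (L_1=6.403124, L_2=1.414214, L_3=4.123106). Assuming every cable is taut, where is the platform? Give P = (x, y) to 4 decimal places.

(4.0000, 1.0000)

circle eqns → linear via eq_j − eq_1; set q_j = A_j·A_j − L_j²
q_1 = 0.0000+36.0000−41.0000 = -5.0000
-10.0000·x + 12.0000·y = q_1−q_2 = -28.0000
0.0000·x + 12.0000·y = q_1−q_3 = 12.0000
solve first two rows → x=4.0000, y=1.0000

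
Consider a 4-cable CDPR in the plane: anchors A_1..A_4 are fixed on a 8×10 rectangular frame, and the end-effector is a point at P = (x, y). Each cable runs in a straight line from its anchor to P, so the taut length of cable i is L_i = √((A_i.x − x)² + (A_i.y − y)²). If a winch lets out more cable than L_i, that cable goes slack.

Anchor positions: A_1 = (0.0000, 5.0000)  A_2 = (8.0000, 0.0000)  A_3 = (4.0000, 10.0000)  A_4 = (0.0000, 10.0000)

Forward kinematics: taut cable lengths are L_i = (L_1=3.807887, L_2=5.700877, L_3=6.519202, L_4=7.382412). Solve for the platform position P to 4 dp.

circle eqns → linear via eq_j − eq_1; set q_j = A_j·A_j − L_j²
q_1 = 0.0000+25.0000−14.5000 = 10.5000
-16.0000·x + 10.0000·y = q_1−q_2 = -21.0000
-8.0000·x − 10.0000·y = q_1−q_3 = -63.0000
0.0000·x − 10.0000·y = q_1−q_4 = -35.0000
solve first two rows → x=3.5000, y=3.5000
check cable 4: ‖A_4−P‖² = 54.5000 ≈ L_4² = 54.5000 ✓

(3.5000, 3.5000)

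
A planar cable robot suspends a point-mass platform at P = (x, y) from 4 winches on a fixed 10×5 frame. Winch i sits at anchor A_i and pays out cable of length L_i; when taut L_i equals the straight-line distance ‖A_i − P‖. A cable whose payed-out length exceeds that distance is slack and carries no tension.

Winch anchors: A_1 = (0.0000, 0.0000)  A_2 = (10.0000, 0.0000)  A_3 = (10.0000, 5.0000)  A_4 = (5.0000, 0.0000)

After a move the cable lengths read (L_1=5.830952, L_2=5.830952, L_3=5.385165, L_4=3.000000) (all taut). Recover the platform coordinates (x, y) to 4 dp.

expand ‖A_i−P‖²=L_i² and subtract eq 1 (c_i ≔ ‖A_i‖²−L_i²)
c_1 = 0.0000+0.0000−34.0000 = -34.0000
eq1−eq2 → [-20.0000  0.0000]·P = -100.0000
eq1−eq3 → [-20.0000  -10.0000]·P = -130.0000
eq1−eq4 → [-10.0000  0.0000]·P = -50.0000
2×2 solve → P = (5.0000, 3.0000)
check cable 4: ‖A_4−P‖² = 9.0000 ≈ L_4² = 9.0000 ✓

(5.0000, 3.0000)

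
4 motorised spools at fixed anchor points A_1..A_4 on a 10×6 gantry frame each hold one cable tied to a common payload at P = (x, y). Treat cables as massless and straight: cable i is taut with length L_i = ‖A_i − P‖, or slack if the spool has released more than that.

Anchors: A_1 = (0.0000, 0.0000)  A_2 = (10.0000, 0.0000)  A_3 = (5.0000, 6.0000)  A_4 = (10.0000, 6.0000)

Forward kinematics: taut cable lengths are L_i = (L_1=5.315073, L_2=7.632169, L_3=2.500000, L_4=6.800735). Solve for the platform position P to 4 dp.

(3.5000, 4.0000)

expand ‖A_i−P‖²=L_i² and subtract eq 1 (c_i ≔ ‖A_i‖²−L_i²)
c_1 = 0.0000+0.0000−28.2500 = -28.2500
eq1−eq2 → [-20.0000  0.0000]·P = -70.0000
eq1−eq3 → [-10.0000  -12.0000]·P = -83.0000
eq1−eq4 → [-20.0000  -12.0000]·P = -118.0000
2×2 solve → P = (3.5000, 4.0000)
check cable 4: ‖A_4−P‖² = 46.2500 ≈ L_4² = 46.2500 ✓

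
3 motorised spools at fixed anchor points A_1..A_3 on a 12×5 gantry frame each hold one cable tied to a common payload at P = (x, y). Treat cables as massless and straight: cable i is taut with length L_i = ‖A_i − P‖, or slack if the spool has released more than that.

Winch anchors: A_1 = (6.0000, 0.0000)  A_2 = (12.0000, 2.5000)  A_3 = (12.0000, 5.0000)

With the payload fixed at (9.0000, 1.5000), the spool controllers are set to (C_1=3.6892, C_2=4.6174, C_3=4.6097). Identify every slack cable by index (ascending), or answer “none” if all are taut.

1, 2

cable 1: √((-3.0000)²+(-1.5000)²)=3.3541, C_1=3.6892: slack
cable 2: √((3.0000)²+(1.0000)²)=3.1623, C_2=4.6174: slack
cable 3: √((3.0000)²+(3.5000)²)=4.6098, C_3=4.6097: taut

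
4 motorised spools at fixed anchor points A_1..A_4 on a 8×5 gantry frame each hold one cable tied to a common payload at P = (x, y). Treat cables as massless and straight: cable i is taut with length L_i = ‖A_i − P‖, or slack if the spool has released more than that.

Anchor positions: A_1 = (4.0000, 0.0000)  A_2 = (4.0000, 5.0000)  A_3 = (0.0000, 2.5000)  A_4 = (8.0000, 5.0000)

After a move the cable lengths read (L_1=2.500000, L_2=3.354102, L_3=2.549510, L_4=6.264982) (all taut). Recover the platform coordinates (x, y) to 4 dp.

each cable: (A_i−P)·(A_i−P) = L_i²; let k_i = ‖A_i‖²−L_i²
k_1 = 16.0000+0.0000−6.2500 = 9.7500
row 1: 0.0000x − 10.0000y = -20.0000  (k_2=29.7500)
row 2: 8.0000x − 5.0000y = 10.0000  (k_3=-0.2500)
row 3: -8.0000x − 10.0000y = -40.0000  (k_4=49.7500)
Cramer on rows 1–2 → x = 2.5000, y = 2.0000
check cable 4: ‖A_4−P‖² = 39.2500 ≈ L_4² = 39.2500 ✓

(2.5000, 2.0000)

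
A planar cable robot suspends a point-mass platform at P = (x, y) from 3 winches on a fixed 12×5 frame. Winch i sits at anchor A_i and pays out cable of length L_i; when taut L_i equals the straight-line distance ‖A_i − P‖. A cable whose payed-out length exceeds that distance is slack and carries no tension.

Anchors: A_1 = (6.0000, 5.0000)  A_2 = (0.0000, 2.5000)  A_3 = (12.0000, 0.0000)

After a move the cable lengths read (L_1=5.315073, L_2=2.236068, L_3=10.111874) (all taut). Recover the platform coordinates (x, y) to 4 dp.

(2.0000, 1.5000)

each cable: (A_i−P)·(A_i−P) = L_i²; let q_i = ‖A_i‖²−L_i²
q_1 = 36.0000+25.0000−28.2500 = 32.7500
row 1: 12.0000x + 5.0000y = 31.5000  (q_2=1.2500)
row 2: -12.0000x + 10.0000y = -9.0000  (q_3=41.7500)
Cramer on rows 1–2 → x = 2.0000, y = 1.5000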